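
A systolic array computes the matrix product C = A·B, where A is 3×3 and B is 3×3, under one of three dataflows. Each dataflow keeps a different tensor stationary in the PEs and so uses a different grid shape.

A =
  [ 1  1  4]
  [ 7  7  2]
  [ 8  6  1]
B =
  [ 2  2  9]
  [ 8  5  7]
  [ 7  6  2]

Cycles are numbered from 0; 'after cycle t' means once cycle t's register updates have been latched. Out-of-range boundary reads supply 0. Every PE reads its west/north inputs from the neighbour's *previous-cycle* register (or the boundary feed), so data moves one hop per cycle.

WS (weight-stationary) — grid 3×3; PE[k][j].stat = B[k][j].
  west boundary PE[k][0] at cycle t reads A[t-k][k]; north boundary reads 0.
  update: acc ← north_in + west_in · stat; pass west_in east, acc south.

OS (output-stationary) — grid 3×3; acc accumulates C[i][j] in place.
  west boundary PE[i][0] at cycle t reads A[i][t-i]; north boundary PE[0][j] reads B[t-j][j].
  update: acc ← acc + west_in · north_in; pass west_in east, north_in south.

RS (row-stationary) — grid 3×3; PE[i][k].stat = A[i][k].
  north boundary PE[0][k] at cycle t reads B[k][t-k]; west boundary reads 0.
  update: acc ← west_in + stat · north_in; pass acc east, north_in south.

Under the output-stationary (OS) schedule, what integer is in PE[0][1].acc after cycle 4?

OS on a 3×3 grid — tracing PE[0][1] and its feeders:
  @0  [0,0]  acc 2  |  →1  ↓2
  @0  [0,1]  acc 0  |  →0  ↓0
  @1  [0,0]  acc 10  |  →1  ↓8
  @1  [0,1]  acc 2  |  →1  ↓2
  @2  [0,0]  acc 38  |  →4  ↓7
  @2  [0,1]  acc 7  |  →1  ↓5
  @3  [0,0]  acc 38  |  →0  ↓0
  @3  [0,1]  acc 31  |  →4  ↓6
  @4  [0,0]  acc 38  |  →0  ↓0
  @4  [0,1]  acc 31  |  →0  ↓0

PE[0][1].acc = 31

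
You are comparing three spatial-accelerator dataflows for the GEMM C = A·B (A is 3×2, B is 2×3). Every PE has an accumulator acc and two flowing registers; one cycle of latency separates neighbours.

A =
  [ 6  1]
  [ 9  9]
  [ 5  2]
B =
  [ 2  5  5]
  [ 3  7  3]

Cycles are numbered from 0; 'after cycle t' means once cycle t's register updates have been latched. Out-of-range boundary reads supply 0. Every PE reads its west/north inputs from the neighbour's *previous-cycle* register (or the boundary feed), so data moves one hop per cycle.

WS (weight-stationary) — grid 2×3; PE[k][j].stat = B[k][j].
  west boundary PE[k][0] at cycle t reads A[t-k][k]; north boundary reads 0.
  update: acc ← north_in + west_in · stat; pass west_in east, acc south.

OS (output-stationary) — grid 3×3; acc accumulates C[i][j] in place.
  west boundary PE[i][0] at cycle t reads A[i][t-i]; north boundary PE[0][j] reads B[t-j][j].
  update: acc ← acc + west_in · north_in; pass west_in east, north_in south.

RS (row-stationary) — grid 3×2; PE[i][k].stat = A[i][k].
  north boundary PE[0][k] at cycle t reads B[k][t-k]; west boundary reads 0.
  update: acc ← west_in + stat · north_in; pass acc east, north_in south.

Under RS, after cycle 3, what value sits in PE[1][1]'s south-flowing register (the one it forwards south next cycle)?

register = 7

RS 3×2: PE[1][1] cycle-by-cycle (with neighbour feeds):
  cycle 0: PE[0][1] → acc 0, east 0, south 0
  cycle 0: PE[1][0] → acc 0, east 0, south 0
  cycle 0: PE[1][1] → acc 0, east 0, south 0
  cycle 1: PE[0][1] → acc 15, east 15, south 3
  cycle 1: PE[1][0] → acc 18, east 18, south 2
  cycle 1: PE[1][1] → acc 0, east 0, south 0
  cycle 2: PE[0][1] → acc 37, east 37, south 7
  cycle 2: PE[1][0] → acc 45, east 45, south 5
  cycle 2: PE[1][1] → acc 45, east 45, south 3
  cycle 3: PE[0][1] → acc 33, east 33, south 3
  cycle 3: PE[1][0] → acc 45, east 45, south 5
  cycle 3: PE[1][1] → acc 108, east 108, south 7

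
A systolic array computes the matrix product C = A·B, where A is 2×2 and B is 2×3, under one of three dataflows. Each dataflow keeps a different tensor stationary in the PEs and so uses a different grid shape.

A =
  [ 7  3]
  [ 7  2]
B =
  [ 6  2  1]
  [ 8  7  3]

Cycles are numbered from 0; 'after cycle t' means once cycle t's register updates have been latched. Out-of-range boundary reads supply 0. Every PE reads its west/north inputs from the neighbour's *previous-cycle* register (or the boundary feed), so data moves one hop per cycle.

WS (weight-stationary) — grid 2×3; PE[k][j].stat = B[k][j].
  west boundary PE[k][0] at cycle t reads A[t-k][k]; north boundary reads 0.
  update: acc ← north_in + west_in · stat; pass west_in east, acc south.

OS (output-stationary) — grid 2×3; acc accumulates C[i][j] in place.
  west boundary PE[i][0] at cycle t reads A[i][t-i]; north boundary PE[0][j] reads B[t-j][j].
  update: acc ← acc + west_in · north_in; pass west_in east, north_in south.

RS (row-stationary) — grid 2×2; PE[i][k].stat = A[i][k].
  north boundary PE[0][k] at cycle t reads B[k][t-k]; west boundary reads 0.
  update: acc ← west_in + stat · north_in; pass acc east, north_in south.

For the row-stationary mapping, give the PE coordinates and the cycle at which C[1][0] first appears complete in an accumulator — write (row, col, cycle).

(row, col, cycle) = (1, 1, 2)

RS — PE[1][1] is where C[1][0] collects:
  step 0 · PE1,1: acc=0; fwd→0 fwd↓0
  step 1 · PE1,1: acc=0; fwd→0 fwd↓0
  step 2 · PE1,1: acc=58; fwd→58 fwd↓8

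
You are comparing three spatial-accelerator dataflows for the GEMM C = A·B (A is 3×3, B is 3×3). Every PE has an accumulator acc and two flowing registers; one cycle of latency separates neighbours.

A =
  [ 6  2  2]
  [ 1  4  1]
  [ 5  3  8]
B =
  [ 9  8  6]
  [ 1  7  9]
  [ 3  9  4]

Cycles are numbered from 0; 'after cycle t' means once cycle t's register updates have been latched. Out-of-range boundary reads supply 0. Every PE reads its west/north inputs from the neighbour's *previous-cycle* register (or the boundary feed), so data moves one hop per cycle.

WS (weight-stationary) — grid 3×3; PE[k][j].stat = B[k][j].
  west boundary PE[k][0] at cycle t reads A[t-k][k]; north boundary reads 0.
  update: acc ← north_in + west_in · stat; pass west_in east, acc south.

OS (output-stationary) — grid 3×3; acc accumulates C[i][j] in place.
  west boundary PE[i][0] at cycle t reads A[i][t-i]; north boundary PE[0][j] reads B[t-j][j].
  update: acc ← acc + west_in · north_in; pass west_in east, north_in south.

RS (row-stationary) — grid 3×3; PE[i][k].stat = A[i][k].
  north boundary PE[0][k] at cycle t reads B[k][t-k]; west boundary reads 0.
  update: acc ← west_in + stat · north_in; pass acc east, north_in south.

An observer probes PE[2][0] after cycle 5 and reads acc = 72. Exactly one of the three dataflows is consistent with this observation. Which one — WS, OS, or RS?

dataflow = OS

WS [3×3] PE[2][0] across cycles:
  @0  [2,0]  acc 0  |  →0  ↓0
  @1  [2,0]  acc 0  |  →0  ↓0
  @2  [2,0]  acc 62  |  →2  ↓62
  @3  [2,0]  acc 16  |  →1  ↓16
  @4  [2,0]  acc 72  |  →8  ↓72
  @5  [2,0]  acc 0  |  →0  ↓0
OS [3×3] PE[2][0] across cycles:
  @0  [2,0]  acc 0  |  →0  ↓0
  @1  [2,0]  acc 0  |  →0  ↓0
  @2  [2,0]  acc 45  |  →5  ↓9
  @3  [2,0]  acc 48  |  →3  ↓1
  @4  [2,0]  acc 72  |  →8  ↓3
  @5  [2,0]  acc 72  |  →0  ↓0
RS [3×3] PE[2][0] across cycles:
  @0  [2,0]  acc 0  |  →0  ↓0
  @1  [2,0]  acc 0  |  →0  ↓0
  @2  [2,0]  acc 45  |  →45  ↓9
  @3  [2,0]  acc 40  |  →40  ↓8
  @4  [2,0]  acc 30  |  →30  ↓6
  @5  [2,0]  acc 0  |  →0  ↓0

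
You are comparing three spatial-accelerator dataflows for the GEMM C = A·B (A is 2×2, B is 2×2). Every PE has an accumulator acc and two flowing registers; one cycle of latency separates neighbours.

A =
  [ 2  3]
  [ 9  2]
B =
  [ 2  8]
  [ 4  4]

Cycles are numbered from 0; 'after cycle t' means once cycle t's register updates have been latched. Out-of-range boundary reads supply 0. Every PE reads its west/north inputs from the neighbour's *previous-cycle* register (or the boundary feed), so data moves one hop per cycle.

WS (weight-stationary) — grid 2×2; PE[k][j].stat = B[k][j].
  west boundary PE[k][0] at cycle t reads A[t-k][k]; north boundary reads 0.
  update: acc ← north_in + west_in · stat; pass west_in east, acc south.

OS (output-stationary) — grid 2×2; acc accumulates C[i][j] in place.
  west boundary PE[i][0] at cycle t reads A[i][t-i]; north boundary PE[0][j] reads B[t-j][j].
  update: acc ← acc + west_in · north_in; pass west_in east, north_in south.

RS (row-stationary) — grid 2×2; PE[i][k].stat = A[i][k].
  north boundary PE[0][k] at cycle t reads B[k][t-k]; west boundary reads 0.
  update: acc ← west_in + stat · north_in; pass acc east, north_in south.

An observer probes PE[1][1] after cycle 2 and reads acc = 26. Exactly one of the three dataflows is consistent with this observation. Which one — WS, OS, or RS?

dataflow = RS

WS [2×2] PE[1][1] across cycles:
  0: (1,1).acc=0  regs=<0,0>
  1: (1,1).acc=0  regs=<0,0>
  2: (1,1).acc=28  regs=<3,28>
OS [2×2] PE[1][1] across cycles:
  0: (1,1).acc=0  regs=<0,0>
  1: (1,1).acc=0  regs=<0,0>
  2: (1,1).acc=72  regs=<9,8>
RS [2×2] PE[1][1] across cycles:
  0: (1,1).acc=0  regs=<0,0>
  1: (1,1).acc=0  regs=<0,0>
  2: (1,1).acc=26  regs=<26,4>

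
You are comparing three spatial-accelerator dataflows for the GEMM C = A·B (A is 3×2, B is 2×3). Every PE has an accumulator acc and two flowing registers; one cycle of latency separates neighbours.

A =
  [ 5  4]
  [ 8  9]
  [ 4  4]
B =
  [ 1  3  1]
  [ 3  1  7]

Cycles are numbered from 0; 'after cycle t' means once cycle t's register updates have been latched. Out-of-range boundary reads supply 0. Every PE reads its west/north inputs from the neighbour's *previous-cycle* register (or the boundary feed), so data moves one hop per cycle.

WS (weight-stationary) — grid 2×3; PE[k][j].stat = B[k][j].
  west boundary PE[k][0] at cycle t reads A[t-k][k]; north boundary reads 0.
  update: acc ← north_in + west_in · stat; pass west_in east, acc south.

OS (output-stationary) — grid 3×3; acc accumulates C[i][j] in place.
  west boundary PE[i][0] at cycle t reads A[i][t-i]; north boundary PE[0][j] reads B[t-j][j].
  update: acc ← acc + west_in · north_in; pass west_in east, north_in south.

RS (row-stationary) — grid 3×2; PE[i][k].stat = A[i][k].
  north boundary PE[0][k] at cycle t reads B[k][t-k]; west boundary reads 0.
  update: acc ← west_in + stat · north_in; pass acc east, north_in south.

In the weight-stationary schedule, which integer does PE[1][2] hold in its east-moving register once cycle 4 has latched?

WS on a 2×3 grid — tracing PE[1][2] and its feeders:
  c0 r0c2: 0 / 0 / 0
  c0 r1c1: 0 / 0 / 0
  c0 r1c2: 0 / 0 / 0
  c1 r0c2: 0 / 0 / 0
  c1 r1c1: 0 / 0 / 0
  c1 r1c2: 0 / 0 / 0
  c2 r0c2: 5 / 5 / 5
  c2 r1c1: 19 / 4 / 19
  c2 r1c2: 0 / 0 / 0
  c3 r0c2: 8 / 8 / 8
  c3 r1c1: 33 / 9 / 33
  c3 r1c2: 33 / 4 / 33
  c4 r0c2: 4 / 4 / 4
  c4 r1c1: 16 / 4 / 16
  c4 r1c2: 71 / 9 / 71

register = 9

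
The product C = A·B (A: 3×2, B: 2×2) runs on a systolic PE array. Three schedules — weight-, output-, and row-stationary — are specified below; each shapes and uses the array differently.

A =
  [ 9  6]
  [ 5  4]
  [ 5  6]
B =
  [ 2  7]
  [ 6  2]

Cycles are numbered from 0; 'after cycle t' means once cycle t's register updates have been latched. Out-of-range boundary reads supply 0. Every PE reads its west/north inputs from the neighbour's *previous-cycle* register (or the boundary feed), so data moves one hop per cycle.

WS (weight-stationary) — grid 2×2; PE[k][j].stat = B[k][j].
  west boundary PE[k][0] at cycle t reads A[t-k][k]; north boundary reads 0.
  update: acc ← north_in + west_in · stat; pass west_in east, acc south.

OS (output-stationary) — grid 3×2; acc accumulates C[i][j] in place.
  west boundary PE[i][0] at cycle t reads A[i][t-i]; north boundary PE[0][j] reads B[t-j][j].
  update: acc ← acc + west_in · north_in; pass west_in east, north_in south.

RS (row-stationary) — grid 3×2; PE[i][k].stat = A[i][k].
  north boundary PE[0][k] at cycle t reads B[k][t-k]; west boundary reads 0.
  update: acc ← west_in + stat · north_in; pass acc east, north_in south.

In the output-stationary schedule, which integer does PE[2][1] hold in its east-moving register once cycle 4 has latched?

OS (3×2). Following PE[2][1] plus its west/north inputs:
  0: (1,1).acc=0  regs=<0,0>
  0: (2,0).acc=0  regs=<0,0>
  0: (2,1).acc=0  regs=<0,0>
  1: (1,1).acc=0  regs=<0,0>
  1: (2,0).acc=0  regs=<0,0>
  1: (2,1).acc=0  regs=<0,0>
  2: (1,1).acc=35  regs=<5,7>
  2: (2,0).acc=10  regs=<5,2>
  2: (2,1).acc=0  regs=<0,0>
  3: (1,1).acc=43  regs=<4,2>
  3: (2,0).acc=46  regs=<6,6>
  3: (2,1).acc=35  regs=<5,7>
  4: (1,1).acc=43  regs=<0,0>
  4: (2,0).acc=46  regs=<0,0>
  4: (2,1).acc=47  regs=<6,2>

register = 6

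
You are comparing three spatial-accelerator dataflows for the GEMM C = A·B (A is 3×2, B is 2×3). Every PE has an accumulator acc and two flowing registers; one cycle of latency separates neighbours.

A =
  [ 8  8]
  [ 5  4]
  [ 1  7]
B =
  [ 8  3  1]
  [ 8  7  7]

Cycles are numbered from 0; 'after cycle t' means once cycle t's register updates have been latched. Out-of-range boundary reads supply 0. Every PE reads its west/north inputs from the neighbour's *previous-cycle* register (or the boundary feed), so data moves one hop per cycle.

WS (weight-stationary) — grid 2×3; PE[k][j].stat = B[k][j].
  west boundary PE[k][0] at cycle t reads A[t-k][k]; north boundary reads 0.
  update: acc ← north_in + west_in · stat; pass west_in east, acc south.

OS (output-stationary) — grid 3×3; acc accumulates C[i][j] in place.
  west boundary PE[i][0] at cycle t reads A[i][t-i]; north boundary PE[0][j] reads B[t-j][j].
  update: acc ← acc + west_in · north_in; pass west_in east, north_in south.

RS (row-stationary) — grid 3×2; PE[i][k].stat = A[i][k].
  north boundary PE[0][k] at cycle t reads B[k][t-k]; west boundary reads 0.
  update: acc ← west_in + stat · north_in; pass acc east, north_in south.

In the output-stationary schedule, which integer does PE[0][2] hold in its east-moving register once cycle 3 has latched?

register = 8

OS 3×3: PE[0][2] cycle-by-cycle (with neighbour feeds):
  step 0 · PE0,1: acc=0; fwd→0 fwd↓0
  step 0 · PE0,2: acc=0; fwd→0 fwd↓0
  step 1 · PE0,1: acc=24; fwd→8 fwd↓3
  step 1 · PE0,2: acc=0; fwd→0 fwd↓0
  step 2 · PE0,1: acc=80; fwd→8 fwd↓7
  step 2 · PE0,2: acc=8; fwd→8 fwd↓1
  step 3 · PE0,1: acc=80; fwd→0 fwd↓0
  step 3 · PE0,2: acc=64; fwd→8 fwd↓7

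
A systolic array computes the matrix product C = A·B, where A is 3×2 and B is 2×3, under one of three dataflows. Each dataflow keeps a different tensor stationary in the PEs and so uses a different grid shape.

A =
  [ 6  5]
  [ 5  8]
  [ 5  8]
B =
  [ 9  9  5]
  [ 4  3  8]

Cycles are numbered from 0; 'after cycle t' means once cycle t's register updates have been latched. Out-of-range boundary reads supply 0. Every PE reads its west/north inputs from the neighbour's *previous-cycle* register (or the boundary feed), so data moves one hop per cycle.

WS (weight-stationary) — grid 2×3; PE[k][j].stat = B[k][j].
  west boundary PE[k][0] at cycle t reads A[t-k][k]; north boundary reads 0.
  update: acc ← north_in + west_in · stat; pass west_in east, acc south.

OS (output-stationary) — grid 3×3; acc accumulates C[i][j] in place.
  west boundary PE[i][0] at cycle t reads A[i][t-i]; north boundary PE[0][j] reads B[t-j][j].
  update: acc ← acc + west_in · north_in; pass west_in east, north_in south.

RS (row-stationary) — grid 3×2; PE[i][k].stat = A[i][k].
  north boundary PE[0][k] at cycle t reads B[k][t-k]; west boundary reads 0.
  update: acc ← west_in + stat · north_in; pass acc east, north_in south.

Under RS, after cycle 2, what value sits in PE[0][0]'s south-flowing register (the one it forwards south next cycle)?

RS on a 3×2 grid — tracing PE[0][0] and its feeders:
  t=0 PE[0][0]: acc=54 h=54 v=9
  t=1 PE[0][0]: acc=54 h=54 v=9
  t=2 PE[0][0]: acc=30 h=30 v=5

register = 5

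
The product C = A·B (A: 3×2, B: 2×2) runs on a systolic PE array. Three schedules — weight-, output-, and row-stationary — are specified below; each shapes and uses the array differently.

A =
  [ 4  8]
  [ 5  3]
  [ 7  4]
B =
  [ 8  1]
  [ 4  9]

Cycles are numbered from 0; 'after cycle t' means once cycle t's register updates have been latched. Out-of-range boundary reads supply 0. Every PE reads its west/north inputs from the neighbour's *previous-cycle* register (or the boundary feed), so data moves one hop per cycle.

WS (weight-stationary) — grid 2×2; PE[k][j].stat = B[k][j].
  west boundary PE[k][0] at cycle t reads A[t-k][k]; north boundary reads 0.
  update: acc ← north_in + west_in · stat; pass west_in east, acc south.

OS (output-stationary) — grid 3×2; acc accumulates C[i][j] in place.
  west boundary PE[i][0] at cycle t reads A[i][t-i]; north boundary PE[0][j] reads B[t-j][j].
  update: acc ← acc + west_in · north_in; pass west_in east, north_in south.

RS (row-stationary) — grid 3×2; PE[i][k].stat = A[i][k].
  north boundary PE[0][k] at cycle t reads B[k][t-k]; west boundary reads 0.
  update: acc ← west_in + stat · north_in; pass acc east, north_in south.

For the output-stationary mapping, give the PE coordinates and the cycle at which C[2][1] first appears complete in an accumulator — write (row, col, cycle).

OS — PE[2][1] is where C[2][1] collects:
  c0 r2c1: 0 / 0 / 0
  c1 r2c1: 0 / 0 / 0
  c2 r2c1: 0 / 0 / 0
  c3 r2c1: 7 / 7 / 1
  c4 r2c1: 43 / 4 / 9

(row, col, cycle) = (2, 1, 4)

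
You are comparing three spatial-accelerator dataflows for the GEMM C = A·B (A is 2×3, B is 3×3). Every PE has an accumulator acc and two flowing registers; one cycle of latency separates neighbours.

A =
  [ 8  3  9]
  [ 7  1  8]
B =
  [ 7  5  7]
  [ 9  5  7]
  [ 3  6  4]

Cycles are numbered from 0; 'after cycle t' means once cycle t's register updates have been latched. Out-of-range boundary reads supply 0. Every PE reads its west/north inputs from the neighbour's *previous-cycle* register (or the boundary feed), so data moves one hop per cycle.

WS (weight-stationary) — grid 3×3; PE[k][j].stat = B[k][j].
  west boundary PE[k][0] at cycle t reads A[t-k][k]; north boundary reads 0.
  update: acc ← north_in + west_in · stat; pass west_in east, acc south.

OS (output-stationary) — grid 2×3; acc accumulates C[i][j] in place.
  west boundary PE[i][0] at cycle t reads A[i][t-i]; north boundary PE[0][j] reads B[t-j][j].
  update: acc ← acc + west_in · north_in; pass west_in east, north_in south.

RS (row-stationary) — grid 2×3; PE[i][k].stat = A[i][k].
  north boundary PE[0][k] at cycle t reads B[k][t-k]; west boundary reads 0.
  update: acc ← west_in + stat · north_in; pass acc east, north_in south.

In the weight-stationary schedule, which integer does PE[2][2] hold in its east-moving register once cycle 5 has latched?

Tracing WS — 3×3 array, target PE[2][2]:
  @0  [1,2]  acc 0  |  →0  ↓0
  @0  [2,1]  acc 0  |  →0  ↓0
  @0  [2,2]  acc 0  |  →0  ↓0
  @1  [1,2]  acc 0  |  →0  ↓0
  @1  [2,1]  acc 0  |  →0  ↓0
  @1  [2,2]  acc 0  |  →0  ↓0
  @2  [1,2]  acc 0  |  →0  ↓0
  @2  [2,1]  acc 0  |  →0  ↓0
  @2  [2,2]  acc 0  |  →0  ↓0
  @3  [1,2]  acc 77  |  →3  ↓77
  @3  [2,1]  acc 109  |  →9  ↓109
  @3  [2,2]  acc 0  |  →0  ↓0
  @4  [1,2]  acc 56  |  →1  ↓56
  @4  [2,1]  acc 88  |  →8  ↓88
  @4  [2,2]  acc 113  |  →9  ↓113
  @5  [1,2]  acc 0  |  →0  ↓0
  @5  [2,1]  acc 0  |  →0  ↓0
  @5  [2,2]  acc 88  |  →8  ↓88

register = 8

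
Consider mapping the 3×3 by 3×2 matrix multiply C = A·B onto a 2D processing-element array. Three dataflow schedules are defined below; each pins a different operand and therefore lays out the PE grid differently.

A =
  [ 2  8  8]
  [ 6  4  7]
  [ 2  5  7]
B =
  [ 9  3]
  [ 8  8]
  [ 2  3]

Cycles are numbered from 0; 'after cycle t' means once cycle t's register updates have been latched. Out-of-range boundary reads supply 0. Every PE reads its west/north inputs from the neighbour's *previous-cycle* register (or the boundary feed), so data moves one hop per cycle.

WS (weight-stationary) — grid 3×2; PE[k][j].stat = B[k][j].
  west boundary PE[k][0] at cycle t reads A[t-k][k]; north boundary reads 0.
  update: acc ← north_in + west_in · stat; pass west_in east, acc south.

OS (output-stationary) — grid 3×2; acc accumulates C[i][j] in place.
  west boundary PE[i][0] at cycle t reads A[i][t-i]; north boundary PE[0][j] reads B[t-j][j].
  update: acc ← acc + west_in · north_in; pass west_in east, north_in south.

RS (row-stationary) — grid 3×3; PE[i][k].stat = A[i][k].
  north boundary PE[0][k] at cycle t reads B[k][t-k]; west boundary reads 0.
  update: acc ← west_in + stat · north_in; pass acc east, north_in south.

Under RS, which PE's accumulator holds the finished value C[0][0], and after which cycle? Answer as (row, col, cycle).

RS: C[0][0] accumulates in PE[0][2]:
  @0  [0,2]  acc 0  |  →0  ↓0
  @1  [0,2]  acc 0  |  →0  ↓0
  @2  [0,2]  acc 98  |  →98  ↓2

(row, col, cycle) = (0, 2, 2)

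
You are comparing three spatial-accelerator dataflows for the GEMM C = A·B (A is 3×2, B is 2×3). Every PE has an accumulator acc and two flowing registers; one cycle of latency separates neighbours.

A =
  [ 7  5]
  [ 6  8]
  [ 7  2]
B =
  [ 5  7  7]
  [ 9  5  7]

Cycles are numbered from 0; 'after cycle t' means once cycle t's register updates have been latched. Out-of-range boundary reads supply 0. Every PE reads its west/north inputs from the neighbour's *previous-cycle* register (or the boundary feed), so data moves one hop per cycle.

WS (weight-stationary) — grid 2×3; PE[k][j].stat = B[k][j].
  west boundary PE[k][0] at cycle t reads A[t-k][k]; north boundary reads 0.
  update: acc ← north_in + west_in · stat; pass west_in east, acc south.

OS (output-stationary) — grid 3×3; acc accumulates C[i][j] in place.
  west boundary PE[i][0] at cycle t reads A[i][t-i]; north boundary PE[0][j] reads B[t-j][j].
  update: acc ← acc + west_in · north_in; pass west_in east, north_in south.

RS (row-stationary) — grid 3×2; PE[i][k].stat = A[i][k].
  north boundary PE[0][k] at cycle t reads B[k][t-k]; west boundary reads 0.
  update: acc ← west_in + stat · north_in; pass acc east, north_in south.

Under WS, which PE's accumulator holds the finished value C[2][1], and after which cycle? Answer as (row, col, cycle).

Under WS, C[2][1] lands at PE[1][1]:
  [0] (1,1) acc=0 (h:0 v:0)
  [1] (1,1) acc=0 (h:0 v:0)
  [2] (1,1) acc=74 (h:5 v:74)
  [3] (1,1) acc=82 (h:8 v:82)
  [4] (1,1) acc=59 (h:2 v:59)

(row, col, cycle) = (1, 1, 4)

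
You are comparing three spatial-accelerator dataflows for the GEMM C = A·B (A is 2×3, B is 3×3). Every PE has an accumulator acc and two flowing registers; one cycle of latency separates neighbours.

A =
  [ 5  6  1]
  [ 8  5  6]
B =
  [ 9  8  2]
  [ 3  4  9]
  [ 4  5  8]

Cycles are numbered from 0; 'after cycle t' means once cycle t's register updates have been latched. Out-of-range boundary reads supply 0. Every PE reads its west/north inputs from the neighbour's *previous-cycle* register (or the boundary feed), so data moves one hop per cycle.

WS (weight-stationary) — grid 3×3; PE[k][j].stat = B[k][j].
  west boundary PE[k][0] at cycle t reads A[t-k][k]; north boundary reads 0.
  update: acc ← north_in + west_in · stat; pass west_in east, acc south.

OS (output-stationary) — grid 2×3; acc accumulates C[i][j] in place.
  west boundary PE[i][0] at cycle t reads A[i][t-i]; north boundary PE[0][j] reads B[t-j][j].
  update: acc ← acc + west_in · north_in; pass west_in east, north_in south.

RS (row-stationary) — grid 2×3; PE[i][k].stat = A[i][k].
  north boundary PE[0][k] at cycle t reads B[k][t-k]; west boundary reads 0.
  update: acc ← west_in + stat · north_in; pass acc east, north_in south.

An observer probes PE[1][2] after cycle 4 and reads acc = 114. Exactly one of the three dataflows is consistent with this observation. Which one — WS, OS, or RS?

WS [3×3] PE[1][2] across cycles:
  @0  [1,2]  acc 0  |  →0  ↓0
  @1  [1,2]  acc 0  |  →0  ↓0
  @2  [1,2]  acc 0  |  →0  ↓0
  @3  [1,2]  acc 64  |  →6  ↓64
  @4  [1,2]  acc 61  |  →5  ↓61
OS [2×3] PE[1][2] across cycles:
  @0  [1,2]  acc 0  |  →0  ↓0
  @1  [1,2]  acc 0  |  →0  ↓0
  @2  [1,2]  acc 0  |  →0  ↓0
  @3  [1,2]  acc 16  |  →8  ↓2
  @4  [1,2]  acc 61  |  →5  ↓9
RS [2×3] PE[1][2] across cycles:
  @0  [1,2]  acc 0  |  →0  ↓0
  @1  [1,2]  acc 0  |  →0  ↓0
  @2  [1,2]  acc 0  |  →0  ↓0
  @3  [1,2]  acc 111  |  →111  ↓4
  @4  [1,2]  acc 114  |  →114  ↓5

dataflow = RS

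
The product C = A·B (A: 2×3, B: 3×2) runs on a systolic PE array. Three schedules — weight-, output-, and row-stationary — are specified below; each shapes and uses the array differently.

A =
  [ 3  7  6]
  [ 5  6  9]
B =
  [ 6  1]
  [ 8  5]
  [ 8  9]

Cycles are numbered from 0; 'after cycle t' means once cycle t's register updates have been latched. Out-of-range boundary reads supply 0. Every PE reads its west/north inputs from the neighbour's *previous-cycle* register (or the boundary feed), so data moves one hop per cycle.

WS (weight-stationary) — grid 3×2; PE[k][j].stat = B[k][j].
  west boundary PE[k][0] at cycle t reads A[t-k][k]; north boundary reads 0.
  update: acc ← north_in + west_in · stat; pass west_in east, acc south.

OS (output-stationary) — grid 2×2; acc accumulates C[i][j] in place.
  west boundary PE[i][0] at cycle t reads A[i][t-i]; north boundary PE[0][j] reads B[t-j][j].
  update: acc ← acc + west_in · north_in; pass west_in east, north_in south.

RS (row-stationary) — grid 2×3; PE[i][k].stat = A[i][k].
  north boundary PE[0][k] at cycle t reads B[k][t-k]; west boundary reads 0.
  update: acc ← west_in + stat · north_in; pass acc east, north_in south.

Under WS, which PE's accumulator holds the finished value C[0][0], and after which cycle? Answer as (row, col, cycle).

WS — PE[2][0] is where C[0][0] collects:
  step 0 · PE2,0: acc=0; fwd→0 fwd↓0
  step 1 · PE2,0: acc=0; fwd→0 fwd↓0
  step 2 · PE2,0: acc=122; fwd→6 fwd↓122

(row, col, cycle) = (2, 0, 2)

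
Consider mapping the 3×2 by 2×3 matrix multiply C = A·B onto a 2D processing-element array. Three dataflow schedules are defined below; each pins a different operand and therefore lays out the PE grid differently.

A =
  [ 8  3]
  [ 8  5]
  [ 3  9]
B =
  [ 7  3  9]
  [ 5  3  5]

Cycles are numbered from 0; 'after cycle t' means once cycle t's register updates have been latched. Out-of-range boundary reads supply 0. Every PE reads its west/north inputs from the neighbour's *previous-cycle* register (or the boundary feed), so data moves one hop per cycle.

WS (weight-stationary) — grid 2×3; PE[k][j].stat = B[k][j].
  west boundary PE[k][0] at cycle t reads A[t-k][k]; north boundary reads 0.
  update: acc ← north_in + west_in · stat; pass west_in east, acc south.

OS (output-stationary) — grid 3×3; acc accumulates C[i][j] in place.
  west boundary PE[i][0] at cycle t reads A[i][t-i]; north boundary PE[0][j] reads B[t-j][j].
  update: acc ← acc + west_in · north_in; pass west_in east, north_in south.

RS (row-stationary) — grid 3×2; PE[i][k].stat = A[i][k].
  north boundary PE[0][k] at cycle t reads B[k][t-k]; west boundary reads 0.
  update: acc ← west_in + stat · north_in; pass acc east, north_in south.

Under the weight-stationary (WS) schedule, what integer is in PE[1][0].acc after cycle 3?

WS on a 2×3 grid — tracing PE[1][0] and its feeders:
  c0 r0c0: 56 / 8 / 56
  c0 r1c0: 0 / 0 / 0
  c1 r0c0: 56 / 8 / 56
  c1 r1c0: 71 / 3 / 71
  c2 r0c0: 21 / 3 / 21
  c2 r1c0: 81 / 5 / 81
  c3 r0c0: 0 / 0 / 0
  c3 r1c0: 66 / 9 / 66

PE[1][0].acc = 66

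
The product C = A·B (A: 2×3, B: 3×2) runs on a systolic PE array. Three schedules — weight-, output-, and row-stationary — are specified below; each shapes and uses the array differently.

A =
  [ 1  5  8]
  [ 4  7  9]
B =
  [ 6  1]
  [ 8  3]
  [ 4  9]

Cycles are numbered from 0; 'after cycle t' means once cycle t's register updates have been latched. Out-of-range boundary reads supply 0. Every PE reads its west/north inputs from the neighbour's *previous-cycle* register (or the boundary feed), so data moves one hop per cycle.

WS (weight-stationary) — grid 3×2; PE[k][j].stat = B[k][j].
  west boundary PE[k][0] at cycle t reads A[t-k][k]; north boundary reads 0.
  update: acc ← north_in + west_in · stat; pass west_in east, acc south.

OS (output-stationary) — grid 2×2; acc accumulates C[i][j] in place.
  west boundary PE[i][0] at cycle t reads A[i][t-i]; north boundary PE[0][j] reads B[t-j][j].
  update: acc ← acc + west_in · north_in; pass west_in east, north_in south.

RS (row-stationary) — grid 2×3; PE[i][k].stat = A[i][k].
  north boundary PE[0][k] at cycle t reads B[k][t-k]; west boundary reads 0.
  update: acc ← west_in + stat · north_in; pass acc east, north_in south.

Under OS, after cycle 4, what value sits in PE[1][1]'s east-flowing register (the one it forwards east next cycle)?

OS (2×2). Following PE[1][1] plus its west/north inputs:
  cycle 0: PE[0][1] → acc 0, east 0, south 0
  cycle 0: PE[1][0] → acc 0, east 0, south 0
  cycle 0: PE[1][1] → acc 0, east 0, south 0
  cycle 1: PE[0][1] → acc 1, east 1, south 1
  cycle 1: PE[1][0] → acc 24, east 4, south 6
  cycle 1: PE[1][1] → acc 0, east 0, south 0
  cycle 2: PE[0][1] → acc 16, east 5, south 3
  cycle 2: PE[1][0] → acc 80, east 7, south 8
  cycle 2: PE[1][1] → acc 4, east 4, south 1
  cycle 3: PE[0][1] → acc 88, east 8, south 9
  cycle 3: PE[1][0] → acc 116, east 9, south 4
  cycle 3: PE[1][1] → acc 25, east 7, south 3
  cycle 4: PE[0][1] → acc 88, east 0, south 0
  cycle 4: PE[1][0] → acc 116, east 0, south 0
  cycle 4: PE[1][1] → acc 106, east 9, south 9

register = 9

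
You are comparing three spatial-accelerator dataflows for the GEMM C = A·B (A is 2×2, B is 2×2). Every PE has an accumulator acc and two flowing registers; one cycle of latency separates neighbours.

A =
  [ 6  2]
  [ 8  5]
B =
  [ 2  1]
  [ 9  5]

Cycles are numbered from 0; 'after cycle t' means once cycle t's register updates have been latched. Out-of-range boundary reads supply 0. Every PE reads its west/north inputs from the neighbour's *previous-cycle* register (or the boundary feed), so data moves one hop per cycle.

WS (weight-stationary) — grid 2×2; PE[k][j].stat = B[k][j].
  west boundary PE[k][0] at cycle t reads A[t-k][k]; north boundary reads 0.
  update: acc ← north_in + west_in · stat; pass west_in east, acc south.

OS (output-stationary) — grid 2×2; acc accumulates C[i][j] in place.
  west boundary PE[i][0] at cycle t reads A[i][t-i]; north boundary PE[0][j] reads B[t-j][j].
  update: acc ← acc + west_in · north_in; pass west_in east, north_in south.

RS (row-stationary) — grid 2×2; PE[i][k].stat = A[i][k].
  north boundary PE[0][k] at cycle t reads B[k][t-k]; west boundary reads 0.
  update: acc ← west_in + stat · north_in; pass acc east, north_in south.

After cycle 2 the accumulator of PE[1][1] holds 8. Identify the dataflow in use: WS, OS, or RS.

— WS: 2×2; PE[1][1] trace:
  0: (1,1).acc=0  regs=<0,0>
  1: (1,1).acc=0  regs=<0,0>
  2: (1,1).acc=16  regs=<2,16>
— OS: 2×2; PE[1][1] trace:
  0: (1,1).acc=0  regs=<0,0>
  1: (1,1).acc=0  regs=<0,0>
  2: (1,1).acc=8  regs=<8,1>
— RS: 2×2; PE[1][1] trace:
  0: (1,1).acc=0  regs=<0,0>
  1: (1,1).acc=0  regs=<0,0>
  2: (1,1).acc=61  regs=<61,9>

dataflow = OS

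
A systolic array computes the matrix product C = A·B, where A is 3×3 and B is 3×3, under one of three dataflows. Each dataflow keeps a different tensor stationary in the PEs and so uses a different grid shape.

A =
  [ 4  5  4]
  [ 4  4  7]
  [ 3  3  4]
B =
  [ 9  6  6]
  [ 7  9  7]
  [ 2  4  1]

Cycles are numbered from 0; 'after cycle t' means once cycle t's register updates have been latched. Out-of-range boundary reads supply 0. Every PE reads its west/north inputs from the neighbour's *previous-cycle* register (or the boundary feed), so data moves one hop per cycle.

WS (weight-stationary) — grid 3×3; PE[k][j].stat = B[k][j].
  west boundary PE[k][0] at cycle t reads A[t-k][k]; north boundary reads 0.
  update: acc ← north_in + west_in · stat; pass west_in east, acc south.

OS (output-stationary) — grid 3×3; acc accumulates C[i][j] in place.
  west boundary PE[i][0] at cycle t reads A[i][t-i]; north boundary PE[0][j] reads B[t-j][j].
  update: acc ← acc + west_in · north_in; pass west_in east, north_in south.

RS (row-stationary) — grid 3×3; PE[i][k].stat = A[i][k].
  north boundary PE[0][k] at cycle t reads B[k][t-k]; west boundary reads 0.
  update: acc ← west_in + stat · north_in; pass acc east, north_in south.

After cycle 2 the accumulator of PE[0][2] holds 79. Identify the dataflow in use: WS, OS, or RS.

WS [3×3] PE[0][2] across cycles:
  [0] (0,2) acc=0 (h:0 v:0)
  [1] (0,2) acc=0 (h:0 v:0)
  [2] (0,2) acc=24 (h:4 v:24)
OS [3×3] PE[0][2] across cycles:
  [0] (0,2) acc=0 (h:0 v:0)
  [1] (0,2) acc=0 (h:0 v:0)
  [2] (0,2) acc=24 (h:4 v:6)
RS [3×3] PE[0][2] across cycles:
  [0] (0,2) acc=0 (h:0 v:0)
  [1] (0,2) acc=0 (h:0 v:0)
  [2] (0,2) acc=79 (h:79 v:2)

dataflow = RS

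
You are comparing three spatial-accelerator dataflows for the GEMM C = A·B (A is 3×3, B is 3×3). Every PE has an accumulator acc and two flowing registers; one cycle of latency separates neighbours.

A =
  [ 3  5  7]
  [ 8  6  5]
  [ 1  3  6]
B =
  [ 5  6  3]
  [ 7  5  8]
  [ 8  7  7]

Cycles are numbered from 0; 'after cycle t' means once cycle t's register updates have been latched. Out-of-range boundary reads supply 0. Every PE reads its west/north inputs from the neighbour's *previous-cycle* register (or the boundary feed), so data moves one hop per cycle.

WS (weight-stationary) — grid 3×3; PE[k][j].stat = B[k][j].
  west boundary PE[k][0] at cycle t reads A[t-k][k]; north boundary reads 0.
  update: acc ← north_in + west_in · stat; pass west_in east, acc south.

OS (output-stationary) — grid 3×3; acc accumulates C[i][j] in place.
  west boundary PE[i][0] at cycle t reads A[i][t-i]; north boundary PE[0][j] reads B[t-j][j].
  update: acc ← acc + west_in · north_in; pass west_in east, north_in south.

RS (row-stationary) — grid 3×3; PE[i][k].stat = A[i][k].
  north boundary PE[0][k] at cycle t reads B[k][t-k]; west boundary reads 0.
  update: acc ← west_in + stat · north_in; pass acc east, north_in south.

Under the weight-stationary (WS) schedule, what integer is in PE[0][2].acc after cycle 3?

PE[0][2].acc = 24

WS (3×3). Following PE[0][2] plus its west/north inputs:
  cycle 0: PE[0][1] → acc 0, east 0, south 0
  cycle 0: PE[0][2] → acc 0, east 0, south 0
  cycle 1: PE[0][1] → acc 18, east 3, south 18
  cycle 1: PE[0][2] → acc 0, east 0, south 0
  cycle 2: PE[0][1] → acc 48, east 8, south 48
  cycle 2: PE[0][2] → acc 9, east 3, south 9
  cycle 3: PE[0][1] → acc 6, east 1, south 6
  cycle 3: PE[0][2] → acc 24, east 8, south 24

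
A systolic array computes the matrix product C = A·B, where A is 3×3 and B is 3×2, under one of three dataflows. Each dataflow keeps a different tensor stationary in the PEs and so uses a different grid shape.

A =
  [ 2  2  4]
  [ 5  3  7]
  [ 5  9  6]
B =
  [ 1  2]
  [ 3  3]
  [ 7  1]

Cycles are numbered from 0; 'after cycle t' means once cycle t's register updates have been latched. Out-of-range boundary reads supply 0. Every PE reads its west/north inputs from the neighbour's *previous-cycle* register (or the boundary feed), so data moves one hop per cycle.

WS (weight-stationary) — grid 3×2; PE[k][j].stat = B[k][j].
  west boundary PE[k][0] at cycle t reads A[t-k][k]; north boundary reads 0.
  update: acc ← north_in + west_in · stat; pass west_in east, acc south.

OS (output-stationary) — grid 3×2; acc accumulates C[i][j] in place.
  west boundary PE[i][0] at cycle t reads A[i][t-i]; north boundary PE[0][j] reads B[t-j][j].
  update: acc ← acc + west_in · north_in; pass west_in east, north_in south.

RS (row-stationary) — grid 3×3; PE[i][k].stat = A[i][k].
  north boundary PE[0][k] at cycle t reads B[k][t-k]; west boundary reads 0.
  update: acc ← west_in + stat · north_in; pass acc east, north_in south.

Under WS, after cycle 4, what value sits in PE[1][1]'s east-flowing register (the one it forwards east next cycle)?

register = 9

Tracing WS — 3×2 array, target PE[1][1]:
  step 0 · PE0,1: acc=0; fwd→0 fwd↓0
  step 0 · PE1,0: acc=0; fwd→0 fwd↓0
  step 0 · PE1,1: acc=0; fwd→0 fwd↓0
  step 1 · PE0,1: acc=4; fwd→2 fwd↓4
  step 1 · PE1,0: acc=8; fwd→2 fwd↓8
  step 1 · PE1,1: acc=0; fwd→0 fwd↓0
  step 2 · PE0,1: acc=10; fwd→5 fwd↓10
  step 2 · PE1,0: acc=14; fwd→3 fwd↓14
  step 2 · PE1,1: acc=10; fwd→2 fwd↓10
  step 3 · PE0,1: acc=10; fwd→5 fwd↓10
  step 3 · PE1,0: acc=32; fwd→9 fwd↓32
  step 3 · PE1,1: acc=19; fwd→3 fwd↓19
  step 4 · PE0,1: acc=0; fwd→0 fwd↓0
  step 4 · PE1,0: acc=0; fwd→0 fwd↓0
  step 4 · PE1,1: acc=37; fwd→9 fwd↓37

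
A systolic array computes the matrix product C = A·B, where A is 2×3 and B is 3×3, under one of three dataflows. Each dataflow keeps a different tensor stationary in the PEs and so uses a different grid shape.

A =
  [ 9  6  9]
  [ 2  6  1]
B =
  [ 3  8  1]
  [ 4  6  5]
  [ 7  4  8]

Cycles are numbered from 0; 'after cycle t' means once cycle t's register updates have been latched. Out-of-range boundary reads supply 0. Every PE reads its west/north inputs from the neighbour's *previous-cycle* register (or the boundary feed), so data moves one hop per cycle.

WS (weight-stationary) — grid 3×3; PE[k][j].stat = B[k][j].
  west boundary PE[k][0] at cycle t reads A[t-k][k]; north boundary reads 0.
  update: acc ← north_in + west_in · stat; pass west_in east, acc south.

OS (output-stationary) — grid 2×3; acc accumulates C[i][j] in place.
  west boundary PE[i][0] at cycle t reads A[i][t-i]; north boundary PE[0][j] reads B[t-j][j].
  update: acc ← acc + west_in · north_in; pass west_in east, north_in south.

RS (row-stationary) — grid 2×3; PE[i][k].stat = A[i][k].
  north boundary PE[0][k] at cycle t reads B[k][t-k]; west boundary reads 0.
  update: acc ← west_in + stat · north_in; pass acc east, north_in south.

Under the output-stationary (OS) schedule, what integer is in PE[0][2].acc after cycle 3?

OS on a 2×3 grid — tracing PE[0][2] and its feeders:
  cycle 0: PE[0][1] → acc 0, east 0, south 0
  cycle 0: PE[0][2] → acc 0, east 0, south 0
  cycle 1: PE[0][1] → acc 72, east 9, south 8
  cycle 1: PE[0][2] → acc 0, east 0, south 0
  cycle 2: PE[0][1] → acc 108, east 6, south 6
  cycle 2: PE[0][2] → acc 9, east 9, south 1
  cycle 3: PE[0][1] → acc 144, east 9, south 4
  cycle 3: PE[0][2] → acc 39, east 6, south 5

PE[0][2].acc = 39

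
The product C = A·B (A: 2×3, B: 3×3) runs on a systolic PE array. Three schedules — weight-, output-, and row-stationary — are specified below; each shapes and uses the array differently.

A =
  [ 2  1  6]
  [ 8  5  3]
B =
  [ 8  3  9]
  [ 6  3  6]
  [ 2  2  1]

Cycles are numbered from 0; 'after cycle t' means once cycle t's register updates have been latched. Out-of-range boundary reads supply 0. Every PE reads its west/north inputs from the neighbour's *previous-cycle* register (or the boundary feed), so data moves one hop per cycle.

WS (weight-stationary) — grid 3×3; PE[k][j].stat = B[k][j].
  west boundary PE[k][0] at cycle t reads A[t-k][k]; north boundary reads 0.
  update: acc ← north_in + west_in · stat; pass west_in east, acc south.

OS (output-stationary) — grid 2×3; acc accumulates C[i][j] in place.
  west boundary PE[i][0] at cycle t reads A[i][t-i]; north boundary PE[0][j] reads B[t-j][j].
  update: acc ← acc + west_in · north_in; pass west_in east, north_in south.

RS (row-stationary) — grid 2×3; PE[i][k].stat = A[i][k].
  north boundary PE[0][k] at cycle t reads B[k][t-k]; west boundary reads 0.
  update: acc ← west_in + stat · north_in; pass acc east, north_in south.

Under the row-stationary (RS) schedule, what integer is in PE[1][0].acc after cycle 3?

Tracing RS — 2×3 array, target PE[1][0]:
  0: (0,0).acc=16  regs=<16,8>
  0: (1,0).acc=0  regs=<0,0>
  1: (0,0).acc=6  regs=<6,3>
  1: (1,0).acc=64  regs=<64,8>
  2: (0,0).acc=18  regs=<18,9>
  2: (1,0).acc=24  regs=<24,3>
  3: (0,0).acc=0  regs=<0,0>
  3: (1,0).acc=72  regs=<72,9>

PE[1][0].acc = 72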